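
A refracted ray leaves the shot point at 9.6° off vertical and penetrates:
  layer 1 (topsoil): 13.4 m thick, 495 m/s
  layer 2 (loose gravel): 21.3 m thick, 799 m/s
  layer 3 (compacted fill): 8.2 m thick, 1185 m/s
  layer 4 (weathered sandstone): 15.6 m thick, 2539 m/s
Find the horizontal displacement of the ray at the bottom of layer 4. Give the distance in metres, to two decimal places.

37.55 m

p = sin θ₁/V₁ = sin 9.6°/495 = 3.3691e-04 s/m is conserved through the stack.
Layer 1: θ = 9.60°; offset = 13.4·tan 9.60° = 2.2664 m.
Layer 2: sin θ = p·799 = 0.2692 → θ = 15.62°; offset = 21.3·tan 15.62° = 5.9535 m.
Layer 3: sin θ = p·1185 = 0.3992 → θ = 23.53°; offset = 8.2·tan 23.53° = 3.5706 m.
Layer 4: sin θ = p·2539 = 0.8554 → θ = 58.80°; offset = 15.6·tan 58.80° = 25.7633 m.
Σ offsets = 37.5539 m.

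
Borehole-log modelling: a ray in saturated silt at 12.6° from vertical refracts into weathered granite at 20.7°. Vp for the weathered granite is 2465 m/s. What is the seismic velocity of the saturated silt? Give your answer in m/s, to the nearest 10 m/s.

1520 m/s

Snell's law: sin 12.6°/V₁ = sin 20.7°/V₂.
V₁ = V₂·sin 12.6°/sin 20.7° = 2465 × 0.6171 = 1521.25 m/s.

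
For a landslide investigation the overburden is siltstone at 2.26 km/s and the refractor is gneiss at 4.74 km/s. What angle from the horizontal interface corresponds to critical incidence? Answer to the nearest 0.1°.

61.5°

Critical incidence: sin θ_c = V₁/V₂ = 2.26/4.74 = 0.4768.
θ_c = arcsin 0.4768 = 28.48°.
Measured from the interface: 90° − 28.48° = 61.52°.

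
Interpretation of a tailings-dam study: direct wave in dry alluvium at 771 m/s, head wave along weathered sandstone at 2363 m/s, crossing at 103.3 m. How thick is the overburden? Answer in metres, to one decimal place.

x_cross = 2h·√((V₂+V₁)/(V₂−V₁)) → h = x_cross / (2·√((V₂+V₁)/(V₂−V₁))).
√((V₂+V₁)/(V₂−V₁)) = √((2363+771)/(2363−771)) = 1.4031.
h = 103.3 / (2·1.4031) = 36.81 m.

36.8 m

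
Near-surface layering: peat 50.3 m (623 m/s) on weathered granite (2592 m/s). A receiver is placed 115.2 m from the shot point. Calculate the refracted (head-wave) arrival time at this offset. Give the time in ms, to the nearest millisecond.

t = x/V₂ + 2h·√(V₂²−V₁²)/(V₁V₂).
√(V₂²−V₁²) = √(2592²−623²) = 2516.0 m/s; delay term = 2·50.3·2516.0/(623·2592) = 0.15674 s.
t = 115.2/2592 + 0.15674 = 0.20119 s.

201 ms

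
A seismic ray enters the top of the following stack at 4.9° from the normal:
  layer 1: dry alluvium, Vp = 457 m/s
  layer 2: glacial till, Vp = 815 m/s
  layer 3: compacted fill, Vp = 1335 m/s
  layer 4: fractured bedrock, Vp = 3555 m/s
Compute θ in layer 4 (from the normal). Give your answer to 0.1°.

41.6°

Ray parameter p = sin 4.9° / 457 = 1.8691e-04 s/m.
sin θ_4 = p·V_4 = 1.8691e-04 × 3555 = 0.6645.
θ_4 = 41.64° from the vertical.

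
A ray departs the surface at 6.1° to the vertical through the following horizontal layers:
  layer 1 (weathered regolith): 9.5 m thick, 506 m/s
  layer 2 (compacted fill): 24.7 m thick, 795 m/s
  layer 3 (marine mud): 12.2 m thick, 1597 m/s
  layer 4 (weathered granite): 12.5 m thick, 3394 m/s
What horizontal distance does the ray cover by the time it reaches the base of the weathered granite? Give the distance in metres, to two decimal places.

22.24 m

Ray parameter p = sin 6.1° / 506 m/s = 2.1001e-04 s/m.
Layer 1: θ = 6.10°; offset = 9.5·tan 6.10° = 1.0153 m.
Layer 2: sin θ = p·795 = 0.1670 → θ = 9.61°; offset = 24.7·tan 9.61° = 4.1825 m.
Layer 3: sin θ = p·1597 = 0.3354 → θ = 19.60°; offset = 12.2·tan 19.60° = 4.3432 m.
Layer 4: sin θ = p·3394 = 0.7128 → θ = 45.46°; offset = 12.5·tan 45.46° = 12.7026 m.
Σ offsets = 22.2436 m.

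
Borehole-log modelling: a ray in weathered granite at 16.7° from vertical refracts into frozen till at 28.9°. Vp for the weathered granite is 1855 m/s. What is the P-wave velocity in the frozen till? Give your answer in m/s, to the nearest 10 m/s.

3120 m/s

sin 16.7° = 0.2874; sin 28.9° = 0.4833.
V₂ = V₁·(sin θ₂/sin θ₁) = 1855·(0.4833/0.2874) = 3119.74 m/s.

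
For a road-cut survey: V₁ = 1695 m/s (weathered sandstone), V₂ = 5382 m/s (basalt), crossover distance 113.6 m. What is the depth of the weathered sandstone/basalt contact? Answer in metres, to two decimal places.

41.00 m

h = (x_cross/2)·√((V₂−V₁)/(V₂+V₁)).
(V₂−V₁)/(V₂+V₁) = (5382−1695)/(5382+1695) = 0.5210; √ = 0.7218.
h = (113.6/2)·0.7218 = 41.00 m.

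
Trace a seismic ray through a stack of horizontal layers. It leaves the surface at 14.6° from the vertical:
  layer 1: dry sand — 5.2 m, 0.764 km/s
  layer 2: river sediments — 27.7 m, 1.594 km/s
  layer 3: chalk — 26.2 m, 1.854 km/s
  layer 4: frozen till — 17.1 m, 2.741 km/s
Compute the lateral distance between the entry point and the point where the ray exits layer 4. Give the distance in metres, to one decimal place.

Ray parameter p = sin 14.6° / 0.764 km/s = 3.2993e-01 s/km.
Layer 1: θ = 14.60°; offset = 5.2·tan 14.60° = 1.354 m.
Layer 2: sin θ = p·1.594 = 0.5259 → θ = 31.73°; offset = 27.7·tan 31.73° = 17.128 m.
Layer 3: sin θ = p·1.854 = 0.6117 → θ = 37.71°; offset = 26.2·tan 37.71° = 20.259 m.
Layer 4: sin θ = p·2.741 = 0.9043 → θ = 64.74°; offset = 17.1·tan 64.74° = 36.234 m.
Σ offsets = 74.975 m.

75.0 m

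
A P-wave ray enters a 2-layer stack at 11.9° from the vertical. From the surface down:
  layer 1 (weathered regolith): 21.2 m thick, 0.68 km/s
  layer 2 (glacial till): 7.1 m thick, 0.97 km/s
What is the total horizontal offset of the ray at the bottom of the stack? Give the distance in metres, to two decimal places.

Ray parameter p = sin 11.9° / 0.68 km/s = 3.0324e-01 s/km.
Layer 1: θ = 11.90°; offset = 21.2·tan 11.90° = 4.4675 m.
Layer 2: sin θ = p·0.97 = 0.2941 → θ = 17.11°; offset = 7.1·tan 17.11° = 2.1851 m.
Summing the layer offsets gives 6.6526 m.

6.65 m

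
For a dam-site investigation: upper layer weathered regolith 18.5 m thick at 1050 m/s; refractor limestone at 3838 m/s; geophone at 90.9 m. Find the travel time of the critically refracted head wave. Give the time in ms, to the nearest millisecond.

θ_c = arcsin(V₁/V₂) = arcsin(1050/3838) = 15.88°, cos θ_c = 0.9618.
Intercept time tᵢ = 2h cos θ_c / V₁ = 2·18.5·0.9618/1050 = 0.03389 s.
t = x/V₂ + tᵢ = 90.9/3838 + 0.03389 = 0.05758 s.

58 ms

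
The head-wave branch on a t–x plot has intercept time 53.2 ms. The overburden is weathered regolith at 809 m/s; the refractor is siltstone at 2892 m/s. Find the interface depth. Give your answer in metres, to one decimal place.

θ_c = arcsin(809/2892) = 16.24°; cos θ_c = 0.9601.
tᵢ = 2h cos θ_c/V₁ ⇒ h = tᵢ·V₁/(2 cos θ_c) = 0.0532·809/(2·0.9601) = 22.41 m.

22.4 m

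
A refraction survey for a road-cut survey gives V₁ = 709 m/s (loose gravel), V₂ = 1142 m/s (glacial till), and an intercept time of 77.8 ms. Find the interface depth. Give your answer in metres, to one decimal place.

h = tᵢ·V₁·V₂ / (2·√(V₂²−V₁²)).
√(V₂²−V₁²) = √(1142² − 709²) = 895.3 m/s.
h = 0.0778 s × 709 × 1142 / (2 × 895.3) = 35.18 m.

35.2 m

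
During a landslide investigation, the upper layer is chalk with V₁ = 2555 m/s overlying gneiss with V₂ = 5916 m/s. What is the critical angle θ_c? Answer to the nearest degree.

At critical incidence the refracted ray runs along the interface (θ₂ = 90°), so sin θ_c = V₁/V₂.
θ_c = arcsin(2555/5916) = arcsin 0.4319 = 25.59°.

26°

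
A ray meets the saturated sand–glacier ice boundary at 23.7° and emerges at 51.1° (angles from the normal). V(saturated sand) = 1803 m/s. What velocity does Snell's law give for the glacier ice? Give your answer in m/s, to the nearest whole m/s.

3491 m/s

sin 23.7° = 0.4019; sin 51.1° = 0.7782.
V₂ = V₁·(sin θ₂/sin θ₁) = 1803·(0.7782/0.4019) = 3490.93 m/s.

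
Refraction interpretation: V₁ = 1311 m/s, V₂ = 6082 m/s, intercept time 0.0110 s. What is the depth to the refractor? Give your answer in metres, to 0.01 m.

7.38 m

θ_c = arcsin(1311/6082) = 12.45°; cos θ_c = 0.9765.
tᵢ = 2h cos θ_c/V₁ ⇒ h = tᵢ·V₁/(2 cos θ_c) = 0.011·1311/(2·0.9765) = 7.38 m.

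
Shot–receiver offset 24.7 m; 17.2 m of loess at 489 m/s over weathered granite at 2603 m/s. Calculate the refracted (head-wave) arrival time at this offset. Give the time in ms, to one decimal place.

t = x/V₂ + 2h·√(V₂²−V₁²)/(V₁V₂).
√(V₂²−V₁²) = √(2603²−489²) = 2556.7 m/s; delay term = 2·17.2·2556.7/(489·2603) = 0.06910 s.
t = 24.7/2603 + 0.06910 = 0.07858 s.

78.6 ms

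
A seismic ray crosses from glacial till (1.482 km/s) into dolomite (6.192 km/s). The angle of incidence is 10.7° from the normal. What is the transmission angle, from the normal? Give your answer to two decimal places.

50.87°

sin θ₁/V₁ = sin θ₂/V₂ ⇒ sin θ₂ = 6.192·sin 10.7°/1.482 = 6.192·0.1857/1.482 = 0.7757.
θ₂ = sin⁻¹(0.7757) = 50.87° (from vertical).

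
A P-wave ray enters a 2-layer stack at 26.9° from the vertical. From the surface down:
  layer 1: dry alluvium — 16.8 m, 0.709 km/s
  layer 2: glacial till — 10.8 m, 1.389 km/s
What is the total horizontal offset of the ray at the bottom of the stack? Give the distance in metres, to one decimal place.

Apply Snell's law at each interface; in layer i the horizontal offset is hᵢ·tan θᵢ.
Layer 1: θ = 26.90°; offset = 16.8·tan 26.90° = 8.523 m.
Layer 2: sin θ = 1.389·sin 26.9°/0.709 = 0.8864, θ = 62.42°; offset = 10.8·tan 62.42° = 20.676 m.
Summing the layer offsets gives 29.199 m.

29.2 m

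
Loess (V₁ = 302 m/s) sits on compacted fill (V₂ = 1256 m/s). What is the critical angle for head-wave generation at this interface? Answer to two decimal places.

13.91°

Critical incidence: sin θ_c = V₁/V₂ = 302/1256 = 0.2404.
θ_c = arcsin 0.2404 = 13.91°.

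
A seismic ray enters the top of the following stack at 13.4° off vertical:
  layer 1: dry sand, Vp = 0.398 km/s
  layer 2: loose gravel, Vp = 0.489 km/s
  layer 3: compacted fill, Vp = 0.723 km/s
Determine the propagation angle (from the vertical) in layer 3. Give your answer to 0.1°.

Snell's law across each interface conserves sin θ / V, so sin θ_3 = V_3·sin θ₁/V₁.
sin θ_3 = 0.723 × sin 13.4° / 0.398 = 0.4210.
θ_3 = 24.90° from the vertical.

24.9°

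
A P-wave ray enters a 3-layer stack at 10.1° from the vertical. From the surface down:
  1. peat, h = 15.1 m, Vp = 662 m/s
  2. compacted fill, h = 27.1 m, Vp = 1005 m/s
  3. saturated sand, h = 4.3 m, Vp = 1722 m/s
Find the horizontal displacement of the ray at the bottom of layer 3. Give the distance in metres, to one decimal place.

Apply Snell's law at each interface; in layer i the horizontal offset is hᵢ·tan θᵢ.
Layer 1: θ = 10.10°; offset = 15.1·tan 10.10° = 2.690 m.
Layer 2: sin θ = 1005·sin 10.1°/662 = 0.2662, θ = 15.44°; offset = 27.1·tan 15.44° = 7.485 m.
Layer 3: sin θ = 1722·sin 10.1°/662 = 0.4562, θ = 27.14°; offset = 4.3·tan 27.14° = 2.204 m.
Summing the layer offsets gives 12.379 m.

12.4 m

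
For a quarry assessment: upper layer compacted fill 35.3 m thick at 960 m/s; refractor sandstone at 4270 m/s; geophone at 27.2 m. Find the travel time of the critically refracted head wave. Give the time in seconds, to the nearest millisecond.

θ_c = arcsin(V₁/V₂) = arcsin(960/4270) = 12.99°, cos θ_c = 0.9744.
Intercept time tᵢ = 2h cos θ_c / V₁ = 2·35.3·0.9744/960 = 0.07166 s.
t = x/V₂ + tᵢ = 27.2/4270 + 0.07166 = 0.07803 s.

0.078 s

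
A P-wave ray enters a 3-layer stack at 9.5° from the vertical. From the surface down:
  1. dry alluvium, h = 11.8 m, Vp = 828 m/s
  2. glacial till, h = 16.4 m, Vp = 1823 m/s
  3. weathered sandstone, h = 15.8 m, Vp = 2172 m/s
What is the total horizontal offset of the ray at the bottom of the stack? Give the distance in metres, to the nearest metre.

Ray parameter p = sin 9.5° / 828 m/s = 1.9933e-04 s/m.
Layer 1: θ = 9.50°; offset = 11.8·tan 9.50° = 1.975 m.
Layer 2: sin θ = p·1823 = 0.3634 → θ = 21.31°; offset = 16.4·tan 21.31° = 6.397 m.
Layer 3: sin θ = p·2172 = 0.4330 → θ = 25.65°; offset = 15.8·tan 25.65° = 7.589 m.
Σ offsets = 15.960 m.

16 m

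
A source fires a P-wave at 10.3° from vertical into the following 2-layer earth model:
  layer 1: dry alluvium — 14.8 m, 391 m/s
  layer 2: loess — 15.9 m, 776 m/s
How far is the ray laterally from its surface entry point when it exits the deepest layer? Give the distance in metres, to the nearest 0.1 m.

Ray parameter p = sin 10.3° / 391 m/s = 4.5729e-04 s/m.
Layer 1: θ = 10.30°; offset = 14.8·tan 10.30° = 2.690 m.
Layer 2: sin θ = p·776 = 0.3549 → θ = 20.78°; offset = 15.9·tan 20.78° = 6.035 m.
Total horizontal offset = 8.725 m.

8.7 m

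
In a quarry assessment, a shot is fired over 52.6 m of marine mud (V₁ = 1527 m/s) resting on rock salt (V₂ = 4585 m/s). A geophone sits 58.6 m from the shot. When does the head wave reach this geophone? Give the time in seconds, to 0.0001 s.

t = x/V₂ + 2h·√(V₂²−V₁²)/(V₁V₂).
√(V₂²−V₁²) = √(4585²−1527²) = 4323.3 m/s; delay term = 2·52.6·4323.3/(1527·4585) = 0.06496 s.
t = 58.6/4585 + 0.06496 = 0.07774 s.

0.0777 s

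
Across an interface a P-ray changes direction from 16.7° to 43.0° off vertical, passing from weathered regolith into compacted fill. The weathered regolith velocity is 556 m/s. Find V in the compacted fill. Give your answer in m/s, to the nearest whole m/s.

Snell's law: sin 16.7°/V₁ = sin 43.0°/V₂.
V₂ = V₁·sin 43.0°/sin 16.7° = 556 × 2.3733 = 1319.57 m/s.

1320 m/s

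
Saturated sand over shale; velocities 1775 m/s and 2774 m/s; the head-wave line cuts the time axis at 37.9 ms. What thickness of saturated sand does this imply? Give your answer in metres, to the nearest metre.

44 m

θ_c = arcsin(1775/2774) = 39.78°; cos θ_c = 0.7685.
tᵢ = 2h cos θ_c/V₁ ⇒ h = tᵢ·V₁/(2 cos θ_c) = 0.0379·1775/(2·0.7685) = 43.77 m.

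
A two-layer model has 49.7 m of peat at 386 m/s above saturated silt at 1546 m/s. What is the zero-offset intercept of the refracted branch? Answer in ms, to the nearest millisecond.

249 ms

θ_c = arcsin(V₁/V₂) = arcsin(386/1546) = 14.46°; cos θ_c = 0.9683.
tᵢ = 2h·cos θ_c / V₁ = 2·49.7·0.9683 / 386 = 0.24936 s.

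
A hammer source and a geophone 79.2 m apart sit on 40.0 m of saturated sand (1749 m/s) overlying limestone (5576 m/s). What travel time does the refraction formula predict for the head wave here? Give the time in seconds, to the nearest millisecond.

θ_c = arcsin(V₁/V₂) = arcsin(1749/5576) = 18.28°, cos θ_c = 0.9495.
Intercept time tᵢ = 2h cos θ_c / V₁ = 2·40.0·0.9495/1749 = 0.04343 s.
t = x/V₂ + tᵢ = 79.2/5576 + 0.04343 = 0.05764 s.

0.058 s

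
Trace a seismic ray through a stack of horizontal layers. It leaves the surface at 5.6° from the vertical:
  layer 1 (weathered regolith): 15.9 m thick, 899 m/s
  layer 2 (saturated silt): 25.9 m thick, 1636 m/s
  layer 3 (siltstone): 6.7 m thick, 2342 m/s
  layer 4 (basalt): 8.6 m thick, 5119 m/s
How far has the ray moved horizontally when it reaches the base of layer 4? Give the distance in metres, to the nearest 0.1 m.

Apply Snell's law at each interface; in layer i the horizontal offset is hᵢ·tan θᵢ.
Layer 1: θ = 5.60°; offset = 15.9·tan 5.60° = 1.559 m.
Layer 2: sin θ = 1636·sin 5.6°/899 = 0.1776, θ = 10.23°; offset = 25.9·tan 10.23° = 4.674 m.
Layer 3: sin θ = 2342·sin 5.6°/899 = 0.2542, θ = 14.73°; offset = 6.7·tan 14.73° = 1.761 m.
Layer 4: sin θ = 5119·sin 5.6°/899 = 0.5556, θ = 33.76°; offset = 8.6·tan 33.76° = 5.747 m.
Summing the layer offsets gives 13.741 m.

13.7 m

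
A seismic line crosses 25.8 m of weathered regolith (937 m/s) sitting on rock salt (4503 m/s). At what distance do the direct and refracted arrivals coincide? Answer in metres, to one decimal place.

θ_c = arcsin(937/4503) = 12.01°, so cos θ_c = 0.9781 and tᵢ = 2h cos θ_c/V₁ = 0.0539 s.
At crossover x/V₁ = x/V₂ + tᵢ ⇒ x = tᵢ/(1/V₁ − 1/V₂) = 0.05386/(1.0672e-03 − 2.2207e-04) = 63.73 m.

63.7 m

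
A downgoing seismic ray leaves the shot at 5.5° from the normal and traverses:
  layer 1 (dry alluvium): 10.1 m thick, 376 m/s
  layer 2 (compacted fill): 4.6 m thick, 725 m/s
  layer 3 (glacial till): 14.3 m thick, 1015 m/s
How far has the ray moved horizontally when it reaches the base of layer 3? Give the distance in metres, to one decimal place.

5.7 m

Apply Snell's law at each interface; in layer i the horizontal offset is hᵢ·tan θᵢ.
Layer 1: θ = 5.50°; offset = 10.1·tan 5.50° = 0.973 m.
Layer 2: sin θ = 725·sin 5.5°/376 = 0.1848, θ = 10.65°; offset = 4.6·tan 10.65° = 0.865 m.
Layer 3: sin θ = 1015·sin 5.5°/376 = 0.2587, θ = 14.99°; offset = 14.3·tan 14.99° = 3.830 m.
Summing the layer offsets gives 5.668 m.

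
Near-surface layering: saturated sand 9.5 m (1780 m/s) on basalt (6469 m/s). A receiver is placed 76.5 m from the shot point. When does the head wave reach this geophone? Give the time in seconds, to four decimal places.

t = x/V₂ + 2h·√(V₂²−V₁²)/(V₁V₂).
√(V₂²−V₁²) = √(6469²−1780²) = 6219.3 m/s; delay term = 2·9.5·6219.3/(1780·6469) = 0.01026 s.
t = 76.5/6469 + 0.01026 = 0.02209 s.

0.0221 s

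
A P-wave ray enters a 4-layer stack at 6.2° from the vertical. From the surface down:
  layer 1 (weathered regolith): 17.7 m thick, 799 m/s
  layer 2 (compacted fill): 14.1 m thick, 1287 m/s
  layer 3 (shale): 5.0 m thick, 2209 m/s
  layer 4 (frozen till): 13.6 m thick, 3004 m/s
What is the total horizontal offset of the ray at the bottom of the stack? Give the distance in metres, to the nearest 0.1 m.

Ray parameter p = sin 6.2° / 799 m/s = 1.3517e-04 s/m.
Layer 1: θ = 6.20°; offset = 17.7·tan 6.20° = 1.923 m.
Layer 2: sin θ = p·1287 = 0.1740 → θ = 10.02°; offset = 14.1·tan 10.02° = 2.491 m.
Layer 3: sin θ = p·2209 = 0.2986 → θ = 17.37°; offset = 5.0·tan 17.37° = 1.564 m.
Layer 4: sin θ = p·3004 = 0.4060 → θ = 23.96°; offset = 13.6·tan 23.96° = 6.043 m.
Summing the layer offsets gives 12.021 m.

12.0 m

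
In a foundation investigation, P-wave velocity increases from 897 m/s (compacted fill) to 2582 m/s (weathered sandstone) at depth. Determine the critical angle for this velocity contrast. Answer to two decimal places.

20.33°

At critical incidence the refracted ray runs along the interface (θ₂ = 90°), so sin θ_c = V₁/V₂.
θ_c = arcsin(897/2582) = arcsin 0.3474 = 20.33°.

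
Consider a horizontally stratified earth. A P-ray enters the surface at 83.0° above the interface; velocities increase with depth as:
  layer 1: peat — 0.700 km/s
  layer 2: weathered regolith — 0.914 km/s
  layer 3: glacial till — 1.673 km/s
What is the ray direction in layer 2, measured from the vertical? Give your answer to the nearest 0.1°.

From the normal: θ₁ = 90° − 83.0° = 7.0°.
Ray parameter p = sin 7.0° / 0.700 = 1.7410e-01 s/km.
sin θ_2 = p·V_2 = 1.7410e-01 × 0.914 = 0.1591.
θ_2 = 9.16° from the vertical.

9.2°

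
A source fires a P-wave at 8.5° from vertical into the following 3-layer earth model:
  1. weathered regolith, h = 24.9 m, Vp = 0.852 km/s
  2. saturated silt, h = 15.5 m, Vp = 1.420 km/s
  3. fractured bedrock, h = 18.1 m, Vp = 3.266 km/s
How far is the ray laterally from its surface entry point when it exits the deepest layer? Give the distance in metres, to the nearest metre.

20 m

Apply Snell's law at each interface; in layer i the horizontal offset is hᵢ·tan θᵢ.
Layer 1: θ = 8.50°; offset = 24.9·tan 8.50° = 3.721 m.
Layer 2: sin θ = 1.420·sin 8.5°/0.852 = 0.2463, θ = 14.26°; offset = 15.5·tan 14.26° = 3.940 m.
Layer 3: sin θ = 3.266·sin 8.5°/0.852 = 0.5666, θ = 34.51°; offset = 18.1·tan 34.51° = 12.446 m.
Summing the layer offsets gives 20.107 m.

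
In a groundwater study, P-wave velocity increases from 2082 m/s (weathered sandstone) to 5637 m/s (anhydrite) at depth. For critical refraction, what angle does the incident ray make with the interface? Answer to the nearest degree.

68°

Critical incidence: sin θ_c = V₁/V₂ = 2082/5637 = 0.3693.
θ_c = arcsin 0.3693 = 21.68°.
Measured from the interface: 90° − 21.68° = 68.32°.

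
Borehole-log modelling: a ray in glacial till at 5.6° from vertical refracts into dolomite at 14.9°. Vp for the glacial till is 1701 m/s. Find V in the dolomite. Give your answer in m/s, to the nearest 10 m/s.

Snell's law: sin 5.6°/V₁ = sin 14.9°/V₂.
V₂ = V₁·sin 14.9°/sin 5.6° = 1701 × 2.6350 = 4482.17 m/s.

4480 m/s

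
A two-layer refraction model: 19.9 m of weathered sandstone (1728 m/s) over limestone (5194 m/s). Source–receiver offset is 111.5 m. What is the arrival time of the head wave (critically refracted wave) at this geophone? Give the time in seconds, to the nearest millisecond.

0.043 s

θ_c = arcsin(V₁/V₂) = arcsin(1728/5194) = 19.43°, cos θ_c = 0.9430.
Intercept time tᵢ = 2h cos θ_c / V₁ = 2·19.9·0.9430/1728 = 0.02172 s.
t = x/V₂ + tᵢ = 111.5/5194 + 0.02172 = 0.04319 s.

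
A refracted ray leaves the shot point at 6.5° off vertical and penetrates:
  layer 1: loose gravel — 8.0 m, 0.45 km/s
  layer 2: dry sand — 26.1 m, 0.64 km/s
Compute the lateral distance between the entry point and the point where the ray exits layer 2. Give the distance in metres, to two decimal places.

5.17 m

Apply Snell's law at each interface; in layer i the horizontal offset is hᵢ·tan θᵢ.
Layer 1: θ = 6.50°; offset = 8.0·tan 6.50° = 0.9115 m.
Layer 2: sin θ = 0.64·sin 6.5°/0.45 = 0.1610, θ = 9.26°; offset = 26.1·tan 9.26° = 4.2576 m.
Summing the layer offsets gives 5.1691 m.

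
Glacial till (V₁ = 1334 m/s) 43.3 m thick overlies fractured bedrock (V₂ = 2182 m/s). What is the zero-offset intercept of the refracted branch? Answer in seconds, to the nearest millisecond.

θ_c = arcsin(V₁/V₂) = arcsin(1334/2182) = 37.69°; cos θ_c = 0.7913.
tᵢ = 2h·cos θ_c / V₁ = 2·43.3·0.7913 / 1334 = 0.05137 s.

0.051 s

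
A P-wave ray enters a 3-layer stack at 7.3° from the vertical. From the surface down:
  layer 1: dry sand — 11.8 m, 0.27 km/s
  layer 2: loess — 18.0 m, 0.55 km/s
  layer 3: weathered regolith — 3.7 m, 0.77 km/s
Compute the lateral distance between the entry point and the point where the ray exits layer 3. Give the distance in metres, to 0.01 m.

Apply Snell's law at each interface; in layer i the horizontal offset is hᵢ·tan θᵢ.
Layer 1: θ = 7.30°; offset = 11.8·tan 7.30° = 1.5116 m.
Layer 2: sin θ = 0.55·sin 7.3°/0.27 = 0.2588, θ = 15.00°; offset = 18.0·tan 15.00° = 4.8234 m.
Layer 3: sin θ = 0.77·sin 7.3°/0.27 = 0.3624, θ = 21.25°; offset = 3.7·tan 21.25° = 1.4385 m.
Summing the layer offsets gives 7.7736 m.

7.77 m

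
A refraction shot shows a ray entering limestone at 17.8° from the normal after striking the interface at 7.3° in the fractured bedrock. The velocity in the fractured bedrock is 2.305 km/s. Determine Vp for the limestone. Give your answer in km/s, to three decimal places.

5.545 km/s

Snell's law: sin 7.3°/V₁ = sin 17.8°/V₂.
V₂ = V₁·sin 17.8°/sin 7.3° = 2.305 × 2.4058 = 5.545 km/s.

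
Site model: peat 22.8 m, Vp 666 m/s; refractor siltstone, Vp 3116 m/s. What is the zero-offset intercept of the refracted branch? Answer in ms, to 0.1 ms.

66.9 ms

θ_c = arcsin(V₁/V₂) = arcsin(666/3116) = 12.34°; cos θ_c = 0.9769.
tᵢ = 2h·cos θ_c / V₁ = 2·22.8·0.9769 / 666 = 0.06689 s.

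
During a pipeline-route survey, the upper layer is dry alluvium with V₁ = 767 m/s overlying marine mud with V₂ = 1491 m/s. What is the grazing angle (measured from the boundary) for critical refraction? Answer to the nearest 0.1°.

59.0°

Critical incidence: sin θ_c = V₁/V₂ = 767/1491 = 0.5144.
θ_c = arcsin 0.5144 = 30.96°.
Measured from the interface: 90° − 30.96° = 59.04°.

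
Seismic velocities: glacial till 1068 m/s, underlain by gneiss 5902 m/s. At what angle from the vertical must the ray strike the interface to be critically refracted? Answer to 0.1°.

Critical incidence: sin θ_c = V₁/V₂ = 1068/5902 = 0.1810.
θ_c = arcsin 0.1810 = 10.43°.

10.4°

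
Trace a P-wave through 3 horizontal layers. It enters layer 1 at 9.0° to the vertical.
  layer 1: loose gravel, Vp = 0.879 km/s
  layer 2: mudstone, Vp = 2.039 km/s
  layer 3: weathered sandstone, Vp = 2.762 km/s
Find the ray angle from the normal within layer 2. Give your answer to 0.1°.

Snell's law across each interface conserves sin θ / V, so sin θ_2 = V_2·sin θ₁/V₁.
sin θ_2 = 2.039 × sin 9.0° / 0.879 = 0.3629.
θ_2 = arcsin 0.3629 = 21.28°.

21.3°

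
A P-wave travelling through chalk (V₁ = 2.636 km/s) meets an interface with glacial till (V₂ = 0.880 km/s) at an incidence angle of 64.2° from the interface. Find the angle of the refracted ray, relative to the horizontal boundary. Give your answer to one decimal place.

81.6°

Convert to the normal: θ₁ = 90° − 64.2° = 25.8°.
sin θ₁/V₁ = sin θ₂/V₂ ⇒ sin θ₂ = 0.880·sin 25.8°/2.636 = 0.880·0.4352/2.636 = 0.1453.
θ₂ = arcsin 0.1453 = 8.35° from the normal.
From the interface: 90° − 8.35° = 81.65°.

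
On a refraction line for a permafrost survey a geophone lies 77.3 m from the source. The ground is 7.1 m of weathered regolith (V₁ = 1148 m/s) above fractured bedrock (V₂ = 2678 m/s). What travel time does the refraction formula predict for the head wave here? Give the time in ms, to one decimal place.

40.0 ms

t = x/V₂ + 2h·√(V₂²−V₁²)/(V₁V₂).
√(V₂²−V₁²) = √(2678²−1148²) = 2419.5 m/s; delay term = 2·7.1·2419.5/(1148·2678) = 0.01118 s.
t = 77.3/2678 + 0.01118 = 0.04004 s.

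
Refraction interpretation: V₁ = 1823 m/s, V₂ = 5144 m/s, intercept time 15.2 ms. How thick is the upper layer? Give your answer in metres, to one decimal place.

θ_c = arcsin(1823/5144) = 20.76°; cos θ_c = 0.9351.
tᵢ = 2h cos θ_c/V₁ ⇒ h = tᵢ·V₁/(2 cos θ_c) = 0.0152·1823/(2·0.9351) = 14.82 m.

14.8 m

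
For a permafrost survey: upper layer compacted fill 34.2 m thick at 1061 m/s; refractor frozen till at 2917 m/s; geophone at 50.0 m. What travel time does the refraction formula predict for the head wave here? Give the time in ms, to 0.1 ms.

77.2 ms

t = x/V₂ + 2h·√(V₂²−V₁²)/(V₁V₂).
√(V₂²−V₁²) = √(2917²−1061²) = 2717.2 m/s; delay term = 2·34.2·2717.2/(1061·2917) = 0.06005 s.
t = 50.0/2917 + 0.06005 = 0.07719 s.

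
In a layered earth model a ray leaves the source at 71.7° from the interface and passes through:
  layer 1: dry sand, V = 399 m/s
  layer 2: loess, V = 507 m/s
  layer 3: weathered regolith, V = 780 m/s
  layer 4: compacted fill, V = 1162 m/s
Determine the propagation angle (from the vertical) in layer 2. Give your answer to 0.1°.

From the normal: θ₁ = 90° − 71.7° = 18.3°.
Ray parameter p = sin 18.3° / 399 = 7.8695e-04 s/m.
sin θ_2 = p·V_2 = 7.8695e-04 × 507 = 0.3990.
θ_2 = 23.51° from the vertical.

23.5°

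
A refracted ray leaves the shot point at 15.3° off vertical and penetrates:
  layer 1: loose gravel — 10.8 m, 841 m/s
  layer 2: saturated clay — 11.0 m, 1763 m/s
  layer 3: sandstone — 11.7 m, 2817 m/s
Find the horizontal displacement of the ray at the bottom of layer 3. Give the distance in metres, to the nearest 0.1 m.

32.4 m

Ray parameter p = sin 15.3° / 841 m/s = 3.1376e-04 s/m.
Layer 1: θ = 15.30°; offset = 10.8·tan 15.30° = 2.955 m.
Layer 2: sin θ = p·1763 = 0.5532 → θ = 33.58°; offset = 11.0·tan 33.58° = 7.304 m.
Layer 3: sin θ = p·2817 = 0.8839 → θ = 62.11°; offset = 11.7·tan 62.11° = 22.109 m.
Σ offsets = 32.367 m.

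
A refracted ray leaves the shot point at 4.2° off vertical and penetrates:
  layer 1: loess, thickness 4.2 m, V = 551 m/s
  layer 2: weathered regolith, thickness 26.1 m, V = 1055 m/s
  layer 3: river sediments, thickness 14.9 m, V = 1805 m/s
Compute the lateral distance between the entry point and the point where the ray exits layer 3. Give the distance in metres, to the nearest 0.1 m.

p = sin θ₁/V₁ = sin 4.2°/551 = 1.3292e-04 s/m is conserved through the stack.
Layer 1: θ = 4.20°; offset = 4.2·tan 4.20° = 0.308 m.
Layer 2: sin θ = p·1055 = 0.1402 → θ = 8.06°; offset = 26.1·tan 8.06° = 3.697 m.
Layer 3: sin θ = p·1805 = 0.2399 → θ = 13.88°; offset = 14.9·tan 13.88° = 3.682 m.
Σ offsets = 7.687 m.

7.7 m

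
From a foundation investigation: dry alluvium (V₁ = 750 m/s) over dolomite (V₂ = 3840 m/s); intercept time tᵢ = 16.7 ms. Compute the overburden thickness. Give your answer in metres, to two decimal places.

6.39 m

θ_c = arcsin(750/3840) = 11.26°; cos θ_c = 0.9807.
tᵢ = 2h cos θ_c/V₁ ⇒ h = tᵢ·V₁/(2 cos θ_c) = 0.0167·750/(2·0.9807) = 6.39 m.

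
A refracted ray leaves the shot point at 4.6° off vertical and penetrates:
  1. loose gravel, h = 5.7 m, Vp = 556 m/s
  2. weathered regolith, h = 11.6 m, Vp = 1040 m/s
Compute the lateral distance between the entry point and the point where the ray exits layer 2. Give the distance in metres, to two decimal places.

Ray parameter p = sin 4.6° / 556 m/s = 1.4424e-04 s/m.
Layer 1: θ = 4.60°; offset = 5.7·tan 4.60° = 0.4586 m.
Layer 2: sin θ = p·1040 = 0.1500 → θ = 8.63°; offset = 11.6·tan 8.63° = 1.7601 m.
Total horizontal offset = 2.2187 m.

2.22 m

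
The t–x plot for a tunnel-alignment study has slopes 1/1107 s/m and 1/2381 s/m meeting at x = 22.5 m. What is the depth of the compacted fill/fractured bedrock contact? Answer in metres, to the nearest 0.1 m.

x_cross = 2h·√((V₂+V₁)/(V₂−V₁)) → h = x_cross / (2·√((V₂+V₁)/(V₂−V₁))).
√((V₂+V₁)/(V₂−V₁)) = √((2381+1107)/(2381−1107)) = 1.6546.
h = 22.5 / (2·1.6546) = 6.80 m.

6.8 m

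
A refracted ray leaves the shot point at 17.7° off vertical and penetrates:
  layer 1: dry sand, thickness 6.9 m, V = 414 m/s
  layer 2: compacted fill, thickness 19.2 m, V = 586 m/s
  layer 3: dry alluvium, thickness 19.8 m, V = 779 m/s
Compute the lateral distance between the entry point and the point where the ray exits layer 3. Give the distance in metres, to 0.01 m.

25.17 m

Apply Snell's law at each interface; in layer i the horizontal offset is hᵢ·tan θᵢ.
Layer 1: θ = 17.70°; offset = 6.9·tan 17.70° = 2.2021 m.
Layer 2: sin θ = 586·sin 17.7°/414 = 0.4303, θ = 25.49°; offset = 19.2·tan 25.49° = 9.1536 m.
Layer 3: sin θ = 779·sin 17.7°/414 = 0.5721, θ = 34.90°; offset = 19.8·tan 34.90° = 13.8104 m.
Σ offsets = 25.1661 m.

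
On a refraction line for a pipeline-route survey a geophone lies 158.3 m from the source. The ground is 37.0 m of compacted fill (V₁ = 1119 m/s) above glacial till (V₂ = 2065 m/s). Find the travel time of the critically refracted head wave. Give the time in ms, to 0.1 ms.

132.2 ms

t = x/V₂ + 2h·√(V₂²−V₁²)/(V₁V₂).
√(V₂²−V₁²) = √(2065²−1119²) = 1735.5 m/s; delay term = 2·37.0·1735.5/(1119·2065) = 0.05558 s.
t = 158.3/2065 + 0.05558 = 0.13224 s.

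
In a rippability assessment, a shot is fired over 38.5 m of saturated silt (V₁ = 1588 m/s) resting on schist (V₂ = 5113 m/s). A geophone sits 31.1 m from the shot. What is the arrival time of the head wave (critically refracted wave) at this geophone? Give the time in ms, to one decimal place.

t = x/V₂ + 2h·√(V₂²−V₁²)/(V₁V₂).
√(V₂²−V₁²) = √(5113²−1588²) = 4860.1 m/s; delay term = 2·38.5·4860.1/(1588·5113) = 0.04609 s.
t = 31.1/5113 + 0.04609 = 0.05217 s.

52.2 ms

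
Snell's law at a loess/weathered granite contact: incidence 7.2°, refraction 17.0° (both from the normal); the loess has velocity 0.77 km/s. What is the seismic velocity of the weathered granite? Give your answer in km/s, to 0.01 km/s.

1.80 km/s

sin 7.2° = 0.1253; sin 17.0° = 0.2924.
V₂ = V₁·(sin θ₂/sin θ₁) = 0.77·(0.2924/0.1253) = 1.80 km/s.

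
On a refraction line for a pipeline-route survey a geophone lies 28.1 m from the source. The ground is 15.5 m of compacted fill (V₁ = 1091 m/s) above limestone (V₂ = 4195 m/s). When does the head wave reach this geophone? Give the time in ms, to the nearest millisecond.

t = x/V₂ + 2h·√(V₂²−V₁²)/(V₁V₂).
√(V₂²−V₁²) = √(4195²−1091²) = 4050.6 m/s; delay term = 2·15.5·4050.6/(1091·4195) = 0.02744 s.
t = 28.1/4195 + 0.02744 = 0.03413 s.

34 ms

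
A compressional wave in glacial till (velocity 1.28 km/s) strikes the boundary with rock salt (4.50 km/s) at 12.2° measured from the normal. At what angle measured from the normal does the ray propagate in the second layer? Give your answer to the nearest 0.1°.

48.0°

Snell's law: sin θ₂ = (V₂/V₁)·sin θ₁ = (4.50/1.28)·sin 12.2° = 0.7429.
θ₂ = arcsin 0.7429 = 47.98° from the normal.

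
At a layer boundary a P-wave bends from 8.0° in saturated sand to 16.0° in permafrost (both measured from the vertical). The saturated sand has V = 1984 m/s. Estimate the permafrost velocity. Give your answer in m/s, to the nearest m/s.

Snell's law: sin 8.0°/V₁ = sin 16.0°/V₂.
V₂ = V₁·sin 16.0°/sin 8.0° = 1984 × 1.9805 = 3929.38 m/s.

3929 m/s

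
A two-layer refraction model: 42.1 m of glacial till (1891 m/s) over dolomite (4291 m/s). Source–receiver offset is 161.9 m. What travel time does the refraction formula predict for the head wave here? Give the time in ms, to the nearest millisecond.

78 ms

t = x/V₂ + 2h·√(V₂²−V₁²)/(V₁V₂).
√(V₂²−V₁²) = √(4291²−1891²) = 3851.9 m/s; delay term = 2·42.1·3851.9/(1891·4291) = 0.03997 s.
t = 161.9/4291 + 0.03997 = 0.07770 s.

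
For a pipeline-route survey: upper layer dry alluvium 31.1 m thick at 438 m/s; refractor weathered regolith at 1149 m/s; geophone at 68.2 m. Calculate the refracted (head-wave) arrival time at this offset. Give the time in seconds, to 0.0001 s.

t = x/V₂ + 2h·√(V₂²−V₁²)/(V₁V₂).
√(V₂²−V₁²) = √(1149²−438²) = 1062.2 m/s; delay term = 2·31.1·1062.2/(438·1149) = 0.13129 s.
t = 68.2/1149 + 0.13129 = 0.19064 s.

0.1906 s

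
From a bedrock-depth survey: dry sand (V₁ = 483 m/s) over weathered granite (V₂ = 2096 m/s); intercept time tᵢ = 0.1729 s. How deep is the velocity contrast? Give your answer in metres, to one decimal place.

42.9 m

θ_c = arcsin(483/2096) = 13.32°; cos θ_c = 0.9731.
tᵢ = 2h cos θ_c/V₁ ⇒ h = tᵢ·V₁/(2 cos θ_c) = 0.1729·483/(2·0.9731) = 42.91 m.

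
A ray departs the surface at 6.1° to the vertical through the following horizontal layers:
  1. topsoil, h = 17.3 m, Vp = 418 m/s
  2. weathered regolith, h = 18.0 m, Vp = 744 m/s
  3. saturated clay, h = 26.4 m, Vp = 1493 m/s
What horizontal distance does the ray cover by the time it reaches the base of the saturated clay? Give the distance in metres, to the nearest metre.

16 m

Ray parameter p = sin 6.1° / 418 m/s = 2.5422e-04 s/m.
Layer 1: θ = 6.10°; offset = 17.3·tan 6.10° = 1.849 m.
Layer 2: sin θ = p·744 = 0.1891 → θ = 10.90°; offset = 18.0·tan 10.90° = 3.467 m.
Layer 3: sin θ = p·1493 = 0.3796 → θ = 22.31°; offset = 26.4·tan 22.31° = 10.831 m.
Σ offsets = 16.147 m.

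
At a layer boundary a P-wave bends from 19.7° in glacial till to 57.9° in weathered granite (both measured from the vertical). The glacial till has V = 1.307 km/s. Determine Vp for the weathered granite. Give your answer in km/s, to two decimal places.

3.28 km/s

sin 19.7° = 0.3371; sin 57.9° = 0.8471.
V₂ = V₁·(sin θ₂/sin θ₁) = 1.307·(0.8471/0.3371) = 3.28 km/s.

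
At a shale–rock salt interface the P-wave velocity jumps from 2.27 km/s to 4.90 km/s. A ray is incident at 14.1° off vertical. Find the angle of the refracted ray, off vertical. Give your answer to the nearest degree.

Snell's law: sin θ₂ = (V₂/V₁)·sin θ₁ = (4.90/2.27)·sin 14.1° = 0.5259.
θ₂ = sin⁻¹(0.5259) = 31.73° (from vertical).

32°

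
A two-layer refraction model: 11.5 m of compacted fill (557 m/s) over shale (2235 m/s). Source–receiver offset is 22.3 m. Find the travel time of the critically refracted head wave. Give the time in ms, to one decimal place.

50.0 ms

θ_c = arcsin(V₁/V₂) = arcsin(557/2235) = 14.43°, cos θ_c = 0.9684.
Intercept time tᵢ = 2h cos θ_c / V₁ = 2·11.5·0.9684/557 = 0.03999 s.
t = x/V₂ + tᵢ = 22.3/2235 + 0.03999 = 0.04997 s.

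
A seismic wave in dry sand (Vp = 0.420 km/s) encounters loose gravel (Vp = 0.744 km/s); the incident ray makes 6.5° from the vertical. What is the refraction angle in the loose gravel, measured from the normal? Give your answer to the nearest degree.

12°

Snell's law: sin θ₂ = (V₂/V₁)·sin θ₁ = (0.744/0.420)·sin 6.5° = 0.2005.
θ₂ = sin⁻¹(0.2005) = 11.57° (from vertical).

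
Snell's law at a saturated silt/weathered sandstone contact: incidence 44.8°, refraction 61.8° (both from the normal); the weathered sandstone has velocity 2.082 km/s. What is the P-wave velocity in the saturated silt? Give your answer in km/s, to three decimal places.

1.665 km/s

sin 44.8° = 0.7046; sin 61.8° = 0.8813.
V₁ = V₂·(sin θ₁/sin θ₂) = 2.082·(0.7046/0.8813) = 1.665 km/s.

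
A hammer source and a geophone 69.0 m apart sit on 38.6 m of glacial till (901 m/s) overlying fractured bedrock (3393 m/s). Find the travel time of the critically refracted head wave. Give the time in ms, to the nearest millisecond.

103 ms

t = x/V₂ + 2h·√(V₂²−V₁²)/(V₁V₂).
√(V₂²−V₁²) = √(3393²−901²) = 3271.2 m/s; delay term = 2·38.6·3271.2/(901·3393) = 0.08261 s.
t = 69.0/3393 + 0.08261 = 0.10294 s.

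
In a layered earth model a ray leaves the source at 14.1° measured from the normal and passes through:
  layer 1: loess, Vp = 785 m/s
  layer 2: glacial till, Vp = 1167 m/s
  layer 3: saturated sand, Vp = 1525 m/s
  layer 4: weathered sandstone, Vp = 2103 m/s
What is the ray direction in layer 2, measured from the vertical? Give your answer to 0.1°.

21.2°

Ray parameter p = sin 14.1° / 785 = 3.1034e-04 s/m.
sin θ_2 = p·V_2 = 3.1034e-04 × 1167 = 0.3622.
θ_2 = arcsin 0.3622 = 21.23°.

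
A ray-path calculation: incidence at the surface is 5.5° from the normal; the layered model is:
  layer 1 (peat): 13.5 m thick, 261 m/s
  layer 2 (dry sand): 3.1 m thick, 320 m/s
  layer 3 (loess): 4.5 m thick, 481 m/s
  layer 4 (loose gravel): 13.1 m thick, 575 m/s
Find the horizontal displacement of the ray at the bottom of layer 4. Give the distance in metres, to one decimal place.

Ray parameter p = sin 5.5° / 261 m/s = 3.6723e-04 s/m.
Layer 1: θ = 5.50°; offset = 13.5·tan 5.50° = 1.300 m.
Layer 2: sin θ = p·320 = 0.1175 → θ = 6.75°; offset = 3.1·tan 6.75° = 0.367 m.
Layer 3: sin θ = p·481 = 0.1766 → θ = 10.17°; offset = 4.5·tan 10.17° = 0.808 m.
Layer 4: sin θ = p·575 = 0.2112 → θ = 12.19°; offset = 13.1·tan 12.19° = 2.830 m.
Total horizontal offset = 5.304 m.

5.3 m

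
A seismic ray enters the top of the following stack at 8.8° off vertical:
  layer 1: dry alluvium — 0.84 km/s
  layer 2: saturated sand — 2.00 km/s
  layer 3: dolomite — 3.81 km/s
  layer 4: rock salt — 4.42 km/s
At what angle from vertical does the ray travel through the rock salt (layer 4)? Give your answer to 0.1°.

53.6°

Snell's law across each interface conserves sin θ / V, so sin θ_4 = V_4·sin θ₁/V₁.
sin θ_4 = 4.42 × sin 8.8° / 0.84 = 0.8050.
θ_4 = arcsin 0.8050 = 53.61°.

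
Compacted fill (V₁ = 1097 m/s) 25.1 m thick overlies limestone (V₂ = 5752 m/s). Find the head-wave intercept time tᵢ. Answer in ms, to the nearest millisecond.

45 ms

θ_c = arcsin(V₁/V₂) = arcsin(1097/5752) = 10.99°; cos θ_c = 0.9816.
tᵢ = 2h·cos θ_c / V₁ = 2·25.1·0.9816 / 1097 = 0.04492 s.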